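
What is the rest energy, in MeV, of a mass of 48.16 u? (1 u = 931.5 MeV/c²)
E = mc² = 44860 MeV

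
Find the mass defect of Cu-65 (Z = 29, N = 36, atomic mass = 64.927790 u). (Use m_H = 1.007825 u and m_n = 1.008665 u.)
Δm = Z·m_H + N·m_n − M = 0.6111 u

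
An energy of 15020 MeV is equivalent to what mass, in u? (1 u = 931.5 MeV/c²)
m = E/c² = 16.12 u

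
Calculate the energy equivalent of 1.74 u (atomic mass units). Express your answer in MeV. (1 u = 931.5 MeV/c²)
E = mc² = 1621 MeV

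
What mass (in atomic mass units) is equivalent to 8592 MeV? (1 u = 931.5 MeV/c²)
m = E/c² = 9.224 u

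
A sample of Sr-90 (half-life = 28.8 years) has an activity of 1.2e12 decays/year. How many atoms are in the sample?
N = A/λ = 4.986e13 atoms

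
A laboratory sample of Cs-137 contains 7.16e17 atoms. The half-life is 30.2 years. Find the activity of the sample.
A = λN = 1.643e16 decays/year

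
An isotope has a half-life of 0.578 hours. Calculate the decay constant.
λ = ln(2)/t½ = 1.199 hour⁻¹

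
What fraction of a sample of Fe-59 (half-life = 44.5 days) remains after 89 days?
N/N₀ = (1/2)^(t/t½) = 0.25 = 25%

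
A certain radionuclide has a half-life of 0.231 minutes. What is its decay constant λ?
λ = ln(2)/t½ = 3.001 minute⁻¹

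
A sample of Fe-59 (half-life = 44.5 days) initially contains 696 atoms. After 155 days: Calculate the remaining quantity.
N = N₀(1/2)^(t/t½) = 62.24 atoms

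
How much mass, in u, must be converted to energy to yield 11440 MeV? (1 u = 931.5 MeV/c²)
m = E/c² = 12.28 u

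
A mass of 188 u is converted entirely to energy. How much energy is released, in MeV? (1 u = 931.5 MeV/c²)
E = mc² = 1.751e5 MeV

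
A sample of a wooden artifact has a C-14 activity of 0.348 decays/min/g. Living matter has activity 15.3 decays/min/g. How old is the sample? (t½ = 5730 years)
Age = t½ × log₂(A₀/A) = 31280 years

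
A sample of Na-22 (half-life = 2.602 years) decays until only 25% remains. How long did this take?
t = t½ × log₂(N₀/N) = 5.204 years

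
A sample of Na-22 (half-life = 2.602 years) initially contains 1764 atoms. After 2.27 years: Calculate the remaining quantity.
N = N₀(1/2)^(t/t½) = 963.6 atoms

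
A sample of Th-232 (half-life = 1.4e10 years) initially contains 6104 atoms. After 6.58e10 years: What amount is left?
N = N₀(1/2)^(t/t½) = 234.8 atoms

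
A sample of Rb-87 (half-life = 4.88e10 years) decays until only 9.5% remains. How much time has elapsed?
t = t½ × log₂(N₀/N) = 1.657e11 years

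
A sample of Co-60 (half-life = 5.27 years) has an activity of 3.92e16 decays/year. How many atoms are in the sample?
N = A/λ = 2.98e17 atoms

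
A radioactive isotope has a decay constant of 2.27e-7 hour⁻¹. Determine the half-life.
t½ = ln(2)/λ = 3.054e6 hours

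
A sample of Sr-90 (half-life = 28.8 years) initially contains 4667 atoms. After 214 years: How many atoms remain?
N = N₀(1/2)^(t/t½) = 27.05 atoms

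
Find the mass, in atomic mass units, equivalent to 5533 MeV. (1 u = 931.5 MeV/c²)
m = E/c² = 5.94 u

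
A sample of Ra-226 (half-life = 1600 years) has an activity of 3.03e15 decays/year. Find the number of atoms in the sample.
N = A/λ = 6.994e18 atoms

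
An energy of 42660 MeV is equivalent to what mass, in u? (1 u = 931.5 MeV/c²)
m = E/c² = 45.8 u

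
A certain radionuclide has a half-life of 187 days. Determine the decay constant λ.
λ = ln(2)/t½ = 0.003707 day⁻¹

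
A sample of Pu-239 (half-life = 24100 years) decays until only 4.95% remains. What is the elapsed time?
t = t½ × log₂(N₀/N) = 1.045e5 years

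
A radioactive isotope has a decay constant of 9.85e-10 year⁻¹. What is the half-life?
t½ = ln(2)/λ = 7.037e8 years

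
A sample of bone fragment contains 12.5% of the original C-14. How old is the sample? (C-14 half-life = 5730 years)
Age = t½ × log₂(1/ratio) = 17190 years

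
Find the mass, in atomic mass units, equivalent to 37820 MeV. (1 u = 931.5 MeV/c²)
m = E/c² = 40.6 u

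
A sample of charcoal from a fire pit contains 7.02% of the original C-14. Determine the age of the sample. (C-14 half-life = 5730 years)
Age = t½ × log₂(1/ratio) = 21960 years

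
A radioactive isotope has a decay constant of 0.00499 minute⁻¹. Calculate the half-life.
t½ = ln(2)/λ = 138.9 minutes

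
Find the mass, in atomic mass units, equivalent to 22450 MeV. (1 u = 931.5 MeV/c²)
m = E/c² = 24.1 u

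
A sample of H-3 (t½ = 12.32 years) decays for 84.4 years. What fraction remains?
N/N₀ = (1/2)^(t/t½) = 0.008665 = 0.866%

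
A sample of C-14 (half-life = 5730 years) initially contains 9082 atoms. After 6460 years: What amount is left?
N = N₀(1/2)^(t/t½) = 4157 atoms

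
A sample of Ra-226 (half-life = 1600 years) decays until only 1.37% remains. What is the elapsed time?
t = t½ × log₂(N₀/N) = 9903 years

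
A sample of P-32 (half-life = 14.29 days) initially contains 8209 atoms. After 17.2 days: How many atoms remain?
N = N₀(1/2)^(t/t½) = 3564 atoms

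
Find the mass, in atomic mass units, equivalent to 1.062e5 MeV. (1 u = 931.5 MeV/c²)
m = E/c² = 114 u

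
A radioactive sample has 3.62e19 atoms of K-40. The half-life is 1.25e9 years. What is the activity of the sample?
A = λN = 2.007e10 decays/year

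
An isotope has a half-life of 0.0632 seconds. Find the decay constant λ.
λ = ln(2)/t½ = 10.97 second⁻¹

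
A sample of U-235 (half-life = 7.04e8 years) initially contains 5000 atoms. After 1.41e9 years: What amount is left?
N = N₀(1/2)^(t/t½) = 1248 atoms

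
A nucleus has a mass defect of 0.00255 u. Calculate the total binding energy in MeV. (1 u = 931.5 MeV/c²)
B.E. = Δm × 931.5 = 2.375 MeV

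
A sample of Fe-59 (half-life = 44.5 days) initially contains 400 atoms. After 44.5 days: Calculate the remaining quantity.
N = N₀(1/2)^(t/t½) = 200 atoms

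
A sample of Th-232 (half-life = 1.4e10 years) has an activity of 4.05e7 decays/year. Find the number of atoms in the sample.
N = A/λ = 8.18e17 atoms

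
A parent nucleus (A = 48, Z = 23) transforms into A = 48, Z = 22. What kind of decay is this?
ΔA = 0, ΔZ = -1 ⇒ beta-plus decay (β⁺) or electron capture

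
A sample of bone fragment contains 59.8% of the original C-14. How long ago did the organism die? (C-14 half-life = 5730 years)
Age = t½ × log₂(1/ratio) = 4250 years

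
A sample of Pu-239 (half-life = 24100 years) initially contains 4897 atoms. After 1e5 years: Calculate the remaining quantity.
N = N₀(1/2)^(t/t½) = 276 atoms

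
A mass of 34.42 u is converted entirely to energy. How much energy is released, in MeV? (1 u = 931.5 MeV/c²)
E = mc² = 32060 MeV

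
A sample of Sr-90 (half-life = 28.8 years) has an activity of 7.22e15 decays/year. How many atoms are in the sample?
N = A/λ = 3e17 atoms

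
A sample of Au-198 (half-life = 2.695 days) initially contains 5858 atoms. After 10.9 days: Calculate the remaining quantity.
N = N₀(1/2)^(t/t½) = 355 atoms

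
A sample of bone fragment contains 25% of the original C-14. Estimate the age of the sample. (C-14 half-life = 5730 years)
Age = t½ × log₂(1/ratio) = 11460 years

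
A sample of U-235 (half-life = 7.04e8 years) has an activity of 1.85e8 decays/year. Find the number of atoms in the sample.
N = A/λ = 1.879e17 atoms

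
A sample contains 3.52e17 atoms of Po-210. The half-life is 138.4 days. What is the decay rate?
A = λN = 1.763e15 decays/day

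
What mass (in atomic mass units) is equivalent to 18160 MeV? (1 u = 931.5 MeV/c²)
m = E/c² = 19.5 u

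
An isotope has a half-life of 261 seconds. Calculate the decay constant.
λ = ln(2)/t½ = 0.002656 second⁻¹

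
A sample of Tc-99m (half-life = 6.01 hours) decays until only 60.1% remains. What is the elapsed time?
t = t½ × log₂(N₀/N) = 4.415 hours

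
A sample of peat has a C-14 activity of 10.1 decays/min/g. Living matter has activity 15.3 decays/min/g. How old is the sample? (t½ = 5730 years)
Age = t½ × log₂(A₀/A) = 3433 years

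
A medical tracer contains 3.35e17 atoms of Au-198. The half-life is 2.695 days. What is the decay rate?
A = λN = 8.616e16 decays/day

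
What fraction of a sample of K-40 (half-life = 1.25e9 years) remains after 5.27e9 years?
N/N₀ = (1/2)^(t/t½) = 0.05381 = 5.38%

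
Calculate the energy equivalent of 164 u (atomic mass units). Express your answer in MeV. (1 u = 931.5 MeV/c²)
E = mc² = 1.528e5 MeV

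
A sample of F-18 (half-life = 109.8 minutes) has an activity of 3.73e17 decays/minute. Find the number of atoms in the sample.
N = A/λ = 5.909e19 atoms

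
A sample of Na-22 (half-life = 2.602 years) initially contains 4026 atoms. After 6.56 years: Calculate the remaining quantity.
N = N₀(1/2)^(t/t½) = 701.4 atoms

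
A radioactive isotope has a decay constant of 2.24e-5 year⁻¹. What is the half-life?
t½ = ln(2)/λ = 30940 years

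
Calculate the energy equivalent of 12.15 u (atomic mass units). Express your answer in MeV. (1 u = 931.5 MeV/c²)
E = mc² = 11320 MeV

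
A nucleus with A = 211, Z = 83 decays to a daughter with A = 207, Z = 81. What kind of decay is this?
ΔA = -4, ΔZ = -2 ⇒ alpha decay (α)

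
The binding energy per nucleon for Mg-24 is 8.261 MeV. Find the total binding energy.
B.E. = 8.261 × 24 = 198.3 MeV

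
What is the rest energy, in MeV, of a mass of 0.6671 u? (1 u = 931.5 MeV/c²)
E = mc² = 621.4 MeV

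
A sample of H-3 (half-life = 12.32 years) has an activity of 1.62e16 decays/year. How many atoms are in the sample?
N = A/λ = 2.879e17 atoms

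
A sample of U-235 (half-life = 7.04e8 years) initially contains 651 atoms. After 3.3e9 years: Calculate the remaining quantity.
N = N₀(1/2)^(t/t½) = 25.26 atoms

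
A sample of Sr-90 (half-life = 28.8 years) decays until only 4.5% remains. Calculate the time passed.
t = t½ × log₂(N₀/N) = 128.8 years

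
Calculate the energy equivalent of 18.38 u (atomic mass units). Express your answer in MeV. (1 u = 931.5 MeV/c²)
E = mc² = 17120 MeV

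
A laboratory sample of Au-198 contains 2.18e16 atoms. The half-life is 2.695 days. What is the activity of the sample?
A = λN = 5.607e15 decays/day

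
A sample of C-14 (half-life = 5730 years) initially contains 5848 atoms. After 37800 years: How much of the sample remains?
N = N₀(1/2)^(t/t½) = 60.42 atoms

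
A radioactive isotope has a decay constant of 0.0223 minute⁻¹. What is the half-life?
t½ = ln(2)/λ = 31.08 minutes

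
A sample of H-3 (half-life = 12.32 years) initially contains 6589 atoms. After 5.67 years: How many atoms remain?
N = N₀(1/2)^(t/t½) = 4789 atoms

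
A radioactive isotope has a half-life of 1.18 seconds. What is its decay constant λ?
λ = ln(2)/t½ = 0.5874 second⁻¹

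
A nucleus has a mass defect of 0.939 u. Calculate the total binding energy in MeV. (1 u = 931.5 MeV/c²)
B.E. = Δm × 931.5 = 874.7 MeV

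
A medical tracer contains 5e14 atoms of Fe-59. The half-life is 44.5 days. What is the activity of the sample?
A = λN = 7.788e12 decays/day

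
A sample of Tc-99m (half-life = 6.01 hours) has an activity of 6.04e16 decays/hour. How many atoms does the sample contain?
N = A/λ = 5.237e17 atoms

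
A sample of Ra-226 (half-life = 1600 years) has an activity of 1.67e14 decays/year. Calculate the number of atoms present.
N = A/λ = 3.855e17 atoms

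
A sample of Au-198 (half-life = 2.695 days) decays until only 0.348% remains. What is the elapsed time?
t = t½ × log₂(N₀/N) = 22.01 days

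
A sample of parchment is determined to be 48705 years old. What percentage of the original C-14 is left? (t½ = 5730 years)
N/N₀ = (1/2)^(t/t½) = 0.002762 = 0.276%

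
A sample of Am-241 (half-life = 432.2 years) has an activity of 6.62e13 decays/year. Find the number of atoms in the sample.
N = A/λ = 4.128e16 atoms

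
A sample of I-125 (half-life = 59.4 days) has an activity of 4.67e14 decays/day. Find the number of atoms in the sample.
N = A/λ = 4.002e16 atoms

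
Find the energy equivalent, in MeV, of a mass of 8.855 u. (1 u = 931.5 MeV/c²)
E = mc² = 8248 MeV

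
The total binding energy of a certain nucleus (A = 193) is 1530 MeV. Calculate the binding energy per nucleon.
B.E./A = 1530/193 = 7.927 MeV/nucleon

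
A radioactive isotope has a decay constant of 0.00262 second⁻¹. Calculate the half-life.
t½ = ln(2)/λ = 264.6 seconds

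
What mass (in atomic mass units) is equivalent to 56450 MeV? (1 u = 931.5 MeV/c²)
m = E/c² = 60.6 u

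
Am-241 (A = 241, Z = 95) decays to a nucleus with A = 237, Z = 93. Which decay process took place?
ΔA = -4, ΔZ = -2 ⇒ alpha decay (α)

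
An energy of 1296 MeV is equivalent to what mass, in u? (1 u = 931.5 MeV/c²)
m = E/c² = 1.391 u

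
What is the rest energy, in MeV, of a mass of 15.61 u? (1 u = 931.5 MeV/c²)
E = mc² = 14540 MeV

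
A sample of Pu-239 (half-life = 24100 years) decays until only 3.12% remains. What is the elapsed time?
t = t½ × log₂(N₀/N) = 1.206e5 years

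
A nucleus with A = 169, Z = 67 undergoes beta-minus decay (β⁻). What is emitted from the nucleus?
β⁻: electron (e⁻) + antineutrino (ν̄ₑ)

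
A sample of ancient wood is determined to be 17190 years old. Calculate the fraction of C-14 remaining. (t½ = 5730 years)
N/N₀ = (1/2)^(t/t½) = 0.125 = 12.5%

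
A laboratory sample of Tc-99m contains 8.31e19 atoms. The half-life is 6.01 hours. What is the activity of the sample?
A = λN = 9.584e18 decays/hour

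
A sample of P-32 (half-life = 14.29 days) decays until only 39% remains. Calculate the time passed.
t = t½ × log₂(N₀/N) = 19.41 days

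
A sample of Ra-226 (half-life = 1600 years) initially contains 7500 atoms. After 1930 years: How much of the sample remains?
N = N₀(1/2)^(t/t½) = 3250 atoms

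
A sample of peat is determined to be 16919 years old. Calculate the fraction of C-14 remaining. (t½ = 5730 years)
N/N₀ = (1/2)^(t/t½) = 0.1292 = 12.9%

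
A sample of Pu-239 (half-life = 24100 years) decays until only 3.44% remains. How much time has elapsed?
t = t½ × log₂(N₀/N) = 1.172e5 years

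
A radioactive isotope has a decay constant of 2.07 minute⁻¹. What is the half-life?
t½ = ln(2)/λ = 0.3349 minutes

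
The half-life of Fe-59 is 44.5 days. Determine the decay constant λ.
λ = ln(2)/t½ = 0.01558 day⁻¹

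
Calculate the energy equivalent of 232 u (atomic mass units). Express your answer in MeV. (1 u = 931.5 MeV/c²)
E = mc² = 2.161e5 MeV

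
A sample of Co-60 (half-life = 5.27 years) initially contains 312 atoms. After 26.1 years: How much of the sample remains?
N = N₀(1/2)^(t/t½) = 10.08 atoms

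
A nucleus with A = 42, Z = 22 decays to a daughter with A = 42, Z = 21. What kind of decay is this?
ΔA = 0, ΔZ = -1 ⇒ beta-plus decay (β⁺) or electron capture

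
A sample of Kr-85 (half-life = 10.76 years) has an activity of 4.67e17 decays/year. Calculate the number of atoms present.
N = A/λ = 7.249e18 atoms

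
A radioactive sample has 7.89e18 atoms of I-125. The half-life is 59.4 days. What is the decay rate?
A = λN = 9.207e16 decays/day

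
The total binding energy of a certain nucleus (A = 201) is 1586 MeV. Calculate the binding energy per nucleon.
B.E./A = 1586/201 = 7.891 MeV/nucleon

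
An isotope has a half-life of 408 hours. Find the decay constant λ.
λ = ln(2)/t½ = 0.001699 hour⁻¹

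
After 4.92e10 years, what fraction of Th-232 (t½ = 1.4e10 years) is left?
N/N₀ = (1/2)^(t/t½) = 0.08752 = 8.75%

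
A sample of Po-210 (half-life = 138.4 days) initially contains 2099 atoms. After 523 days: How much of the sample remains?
N = N₀(1/2)^(t/t½) = 152.9 atoms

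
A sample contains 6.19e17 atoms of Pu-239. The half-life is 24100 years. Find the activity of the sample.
A = λN = 1.78e13 decays/year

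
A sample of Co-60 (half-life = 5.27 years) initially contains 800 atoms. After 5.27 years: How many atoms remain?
N = N₀(1/2)^(t/t½) = 400 atoms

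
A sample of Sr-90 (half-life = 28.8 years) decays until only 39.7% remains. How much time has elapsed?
t = t½ × log₂(N₀/N) = 38.38 years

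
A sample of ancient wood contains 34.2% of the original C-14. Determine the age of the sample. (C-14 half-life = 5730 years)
Age = t½ × log₂(1/ratio) = 8870 years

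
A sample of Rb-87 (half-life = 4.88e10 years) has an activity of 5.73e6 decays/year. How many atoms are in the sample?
N = A/λ = 4.034e17 atoms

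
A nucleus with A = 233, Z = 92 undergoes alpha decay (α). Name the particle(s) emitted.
α particle = ⁴₂He (2 protons + 2 neutrons)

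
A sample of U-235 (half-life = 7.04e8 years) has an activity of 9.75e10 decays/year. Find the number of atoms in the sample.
N = A/λ = 9.903e19 atoms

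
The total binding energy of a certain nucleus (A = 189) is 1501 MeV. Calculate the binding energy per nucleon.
B.E./A = 1501/189 = 7.942 MeV/nucleon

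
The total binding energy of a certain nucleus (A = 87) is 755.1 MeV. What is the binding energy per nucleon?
B.E./A = 755.1/87 = 8.679 MeV/nucleon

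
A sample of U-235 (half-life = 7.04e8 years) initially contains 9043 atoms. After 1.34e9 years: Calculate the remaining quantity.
N = N₀(1/2)^(t/t½) = 2417 atoms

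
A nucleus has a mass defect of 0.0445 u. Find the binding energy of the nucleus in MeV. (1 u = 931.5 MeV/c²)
B.E. = Δm × 931.5 = 41.45 MeV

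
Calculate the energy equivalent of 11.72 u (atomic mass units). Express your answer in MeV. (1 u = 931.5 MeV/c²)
E = mc² = 10920 MeV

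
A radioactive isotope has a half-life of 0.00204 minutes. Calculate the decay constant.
λ = ln(2)/t½ = 339.8 minute⁻¹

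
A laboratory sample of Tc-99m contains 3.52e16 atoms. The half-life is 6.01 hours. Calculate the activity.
A = λN = 4.06e15 decays/hour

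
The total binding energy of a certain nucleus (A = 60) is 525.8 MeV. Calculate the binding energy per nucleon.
B.E./A = 525.8/60 = 8.763 MeV/nucleon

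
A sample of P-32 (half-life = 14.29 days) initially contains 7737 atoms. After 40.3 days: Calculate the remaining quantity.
N = N₀(1/2)^(t/t½) = 1096 atoms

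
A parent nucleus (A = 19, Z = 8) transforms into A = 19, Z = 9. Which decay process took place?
ΔA = 0, ΔZ = +1 ⇒ beta-minus decay (β⁻)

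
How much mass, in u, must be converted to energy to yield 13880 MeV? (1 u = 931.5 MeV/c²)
m = E/c² = 14.9 u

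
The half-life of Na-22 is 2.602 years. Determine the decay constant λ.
λ = ln(2)/t½ = 0.2664 year⁻¹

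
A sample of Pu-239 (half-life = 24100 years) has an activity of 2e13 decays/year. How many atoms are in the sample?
N = A/λ = 6.954e17 atoms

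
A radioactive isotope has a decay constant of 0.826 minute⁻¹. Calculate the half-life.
t½ = ln(2)/λ = 0.8392 minutes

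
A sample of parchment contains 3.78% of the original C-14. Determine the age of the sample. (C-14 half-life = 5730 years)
Age = t½ × log₂(1/ratio) = 27080 years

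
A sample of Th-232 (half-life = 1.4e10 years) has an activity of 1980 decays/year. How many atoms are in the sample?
N = A/λ = 3.999e13 atoms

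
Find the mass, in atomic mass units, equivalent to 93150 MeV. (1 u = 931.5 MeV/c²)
m = E/c² = 100 u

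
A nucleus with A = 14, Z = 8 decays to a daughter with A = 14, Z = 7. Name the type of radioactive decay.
ΔA = 0, ΔZ = -1 ⇒ beta-plus decay (β⁺) or electron capture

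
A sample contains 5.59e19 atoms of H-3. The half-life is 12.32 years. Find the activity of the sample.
A = λN = 3.145e18 decays/year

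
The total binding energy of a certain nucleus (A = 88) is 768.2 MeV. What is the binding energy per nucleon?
B.E./A = 768.2/88 = 8.73 MeV/nucleon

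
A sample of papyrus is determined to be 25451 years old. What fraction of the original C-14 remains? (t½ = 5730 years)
N/N₀ = (1/2)^(t/t½) = 0.04602 = 4.6%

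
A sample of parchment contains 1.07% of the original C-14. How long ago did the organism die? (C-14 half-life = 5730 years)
Age = t½ × log₂(1/ratio) = 37510 years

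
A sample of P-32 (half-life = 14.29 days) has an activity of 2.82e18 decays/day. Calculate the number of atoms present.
N = A/λ = 5.814e19 atoms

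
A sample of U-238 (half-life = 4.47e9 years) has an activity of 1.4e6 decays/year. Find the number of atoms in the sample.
N = A/λ = 9.028e15 atoms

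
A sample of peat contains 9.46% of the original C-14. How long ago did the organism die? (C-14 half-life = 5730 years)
Age = t½ × log₂(1/ratio) = 19490 years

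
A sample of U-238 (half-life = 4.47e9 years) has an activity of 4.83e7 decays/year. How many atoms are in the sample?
N = A/λ = 3.115e17 atoms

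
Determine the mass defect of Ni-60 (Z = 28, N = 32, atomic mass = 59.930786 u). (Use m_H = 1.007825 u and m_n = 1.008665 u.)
Δm = Z·m_H + N·m_n − M = 0.5656 u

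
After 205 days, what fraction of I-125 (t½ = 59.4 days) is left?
N/N₀ = (1/2)^(t/t½) = 0.09143 = 9.14%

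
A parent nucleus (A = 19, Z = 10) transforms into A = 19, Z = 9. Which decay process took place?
ΔA = 0, ΔZ = -1 ⇒ beta-plus decay (β⁺) or electron capture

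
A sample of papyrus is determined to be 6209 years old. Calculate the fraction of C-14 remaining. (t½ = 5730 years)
N/N₀ = (1/2)^(t/t½) = 0.4719 = 47.2%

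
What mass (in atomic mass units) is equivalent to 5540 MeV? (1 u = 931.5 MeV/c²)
m = E/c² = 5.947 u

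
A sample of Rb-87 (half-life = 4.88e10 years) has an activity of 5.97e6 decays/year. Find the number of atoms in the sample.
N = A/λ = 4.203e17 atoms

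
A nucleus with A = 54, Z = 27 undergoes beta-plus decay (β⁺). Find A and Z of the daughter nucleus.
Daughter: A = 54, Z = 26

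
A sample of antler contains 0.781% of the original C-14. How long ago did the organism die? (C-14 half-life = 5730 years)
Age = t½ × log₂(1/ratio) = 40110 years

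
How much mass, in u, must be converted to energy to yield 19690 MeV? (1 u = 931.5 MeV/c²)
m = E/c² = 21.14 u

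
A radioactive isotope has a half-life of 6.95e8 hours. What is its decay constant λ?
λ = ln(2)/t½ = 9.973e-10 hour⁻¹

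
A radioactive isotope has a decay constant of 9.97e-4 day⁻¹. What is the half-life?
t½ = ln(2)/λ = 695.2 days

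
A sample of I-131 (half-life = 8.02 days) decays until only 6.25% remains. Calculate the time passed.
t = t½ × log₂(N₀/N) = 32.08 days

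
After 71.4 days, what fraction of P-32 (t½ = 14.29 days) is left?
N/N₀ = (1/2)^(t/t½) = 0.03133 = 3.13%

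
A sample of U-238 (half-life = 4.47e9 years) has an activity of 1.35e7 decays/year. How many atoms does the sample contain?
N = A/λ = 8.706e16 atoms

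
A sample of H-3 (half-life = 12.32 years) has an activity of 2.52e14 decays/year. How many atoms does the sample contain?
N = A/λ = 4.479e15 atoms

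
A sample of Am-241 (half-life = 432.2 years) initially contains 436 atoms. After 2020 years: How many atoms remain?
N = N₀(1/2)^(t/t½) = 17.08 atoms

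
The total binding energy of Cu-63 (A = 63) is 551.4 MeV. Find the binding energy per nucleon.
B.E./A = 551.4/63 = 8.752 MeV/nucleon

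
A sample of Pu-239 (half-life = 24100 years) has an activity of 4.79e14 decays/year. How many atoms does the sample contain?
N = A/λ = 1.665e19 atoms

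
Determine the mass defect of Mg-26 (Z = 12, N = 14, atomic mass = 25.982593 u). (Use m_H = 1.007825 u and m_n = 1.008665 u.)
Δm = Z·m_H + N·m_n − M = 0.2326 u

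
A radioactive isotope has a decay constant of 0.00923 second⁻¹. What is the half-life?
t½ = ln(2)/λ = 75.1 seconds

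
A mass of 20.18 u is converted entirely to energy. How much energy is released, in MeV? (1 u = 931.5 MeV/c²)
E = mc² = 18800 MeV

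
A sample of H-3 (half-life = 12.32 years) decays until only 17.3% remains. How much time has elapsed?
t = t½ × log₂(N₀/N) = 31.18 years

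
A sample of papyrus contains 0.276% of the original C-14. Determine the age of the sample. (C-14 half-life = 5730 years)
Age = t½ × log₂(1/ratio) = 48710 years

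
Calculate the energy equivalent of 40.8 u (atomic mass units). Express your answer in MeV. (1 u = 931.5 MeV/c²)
E = mc² = 38010 MeV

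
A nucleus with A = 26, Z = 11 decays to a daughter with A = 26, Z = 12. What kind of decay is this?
ΔA = 0, ΔZ = +1 ⇒ beta-minus decay (β⁻)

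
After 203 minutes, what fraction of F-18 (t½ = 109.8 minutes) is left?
N/N₀ = (1/2)^(t/t½) = 0.2776 = 27.8%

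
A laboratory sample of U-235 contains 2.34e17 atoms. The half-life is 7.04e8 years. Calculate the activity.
A = λN = 2.304e8 decays/year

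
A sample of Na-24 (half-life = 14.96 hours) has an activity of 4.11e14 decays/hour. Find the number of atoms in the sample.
N = A/λ = 8.87e15 atoms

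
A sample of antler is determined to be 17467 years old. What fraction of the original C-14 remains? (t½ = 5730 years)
N/N₀ = (1/2)^(t/t½) = 0.1209 = 12.1%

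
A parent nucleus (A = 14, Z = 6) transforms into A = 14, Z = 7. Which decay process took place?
ΔA = 0, ΔZ = +1 ⇒ beta-minus decay (β⁻)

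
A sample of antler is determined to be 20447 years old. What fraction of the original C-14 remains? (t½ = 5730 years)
N/N₀ = (1/2)^(t/t½) = 0.08429 = 8.43%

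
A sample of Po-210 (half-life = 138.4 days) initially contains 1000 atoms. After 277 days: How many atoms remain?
N = N₀(1/2)^(t/t½) = 249.7 atoms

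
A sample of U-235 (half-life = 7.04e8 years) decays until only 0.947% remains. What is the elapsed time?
t = t½ × log₂(N₀/N) = 4.733e9 years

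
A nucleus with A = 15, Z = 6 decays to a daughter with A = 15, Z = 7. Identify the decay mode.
ΔA = 0, ΔZ = +1 ⇒ beta-minus decay (β⁻)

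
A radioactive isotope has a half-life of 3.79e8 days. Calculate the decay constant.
λ = ln(2)/t½ = 1.829e-9 day⁻¹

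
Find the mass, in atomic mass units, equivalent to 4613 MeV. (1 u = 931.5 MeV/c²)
m = E/c² = 4.952 u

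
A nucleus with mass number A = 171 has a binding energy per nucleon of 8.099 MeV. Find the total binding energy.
B.E. = 8.099 × 171 = 1385 MeV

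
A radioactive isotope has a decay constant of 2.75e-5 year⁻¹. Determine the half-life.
t½ = ln(2)/λ = 25210 years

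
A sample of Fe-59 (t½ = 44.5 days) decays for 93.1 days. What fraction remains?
N/N₀ = (1/2)^(t/t½) = 0.2345 = 23.5%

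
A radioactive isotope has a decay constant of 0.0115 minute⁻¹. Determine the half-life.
t½ = ln(2)/λ = 60.27 minutes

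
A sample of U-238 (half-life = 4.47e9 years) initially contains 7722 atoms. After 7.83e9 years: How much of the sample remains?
N = N₀(1/2)^(t/t½) = 2293 atoms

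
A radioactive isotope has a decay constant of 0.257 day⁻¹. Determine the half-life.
t½ = ln(2)/λ = 2.697 days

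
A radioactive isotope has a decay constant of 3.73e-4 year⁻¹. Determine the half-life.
t½ = ln(2)/λ = 1858 years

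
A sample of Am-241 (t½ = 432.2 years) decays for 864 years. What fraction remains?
N/N₀ = (1/2)^(t/t½) = 0.2502 = 25%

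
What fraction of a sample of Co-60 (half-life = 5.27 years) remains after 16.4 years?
N/N₀ = (1/2)^(t/t½) = 0.1157 = 11.6%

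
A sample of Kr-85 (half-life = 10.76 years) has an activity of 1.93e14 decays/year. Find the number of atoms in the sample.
N = A/λ = 2.996e15 atoms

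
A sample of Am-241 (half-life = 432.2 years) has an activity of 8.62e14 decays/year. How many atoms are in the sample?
N = A/λ = 5.375e17 atoms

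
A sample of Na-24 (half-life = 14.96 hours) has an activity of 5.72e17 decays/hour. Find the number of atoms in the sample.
N = A/λ = 1.235e19 atoms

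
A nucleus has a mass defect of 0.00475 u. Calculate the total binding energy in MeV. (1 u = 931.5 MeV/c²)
B.E. = Δm × 931.5 = 4.425 MeV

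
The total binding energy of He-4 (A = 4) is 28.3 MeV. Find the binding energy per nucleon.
B.E./A = 28.3/4 = 7.075 MeV/nucleon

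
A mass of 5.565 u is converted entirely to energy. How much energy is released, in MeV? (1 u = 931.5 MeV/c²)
E = mc² = 5184 MeV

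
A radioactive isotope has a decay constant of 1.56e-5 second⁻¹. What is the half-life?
t½ = ln(2)/λ = 44430 seconds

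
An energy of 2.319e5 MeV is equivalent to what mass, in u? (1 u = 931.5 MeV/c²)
m = E/c² = 249 u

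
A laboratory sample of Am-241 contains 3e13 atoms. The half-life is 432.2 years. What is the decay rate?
A = λN = 4.811e10 decays/year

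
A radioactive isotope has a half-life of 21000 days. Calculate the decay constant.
λ = ln(2)/t½ = 3.301e-5 day⁻¹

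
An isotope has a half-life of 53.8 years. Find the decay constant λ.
λ = ln(2)/t½ = 0.01288 year⁻¹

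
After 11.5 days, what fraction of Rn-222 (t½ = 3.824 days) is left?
N/N₀ = (1/2)^(t/t½) = 0.1244 = 12.4%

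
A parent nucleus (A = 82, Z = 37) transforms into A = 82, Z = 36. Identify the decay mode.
ΔA = 0, ΔZ = -1 ⇒ beta-plus decay (β⁺) or electron capture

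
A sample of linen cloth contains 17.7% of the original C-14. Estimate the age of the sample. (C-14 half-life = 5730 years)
Age = t½ × log₂(1/ratio) = 14310 years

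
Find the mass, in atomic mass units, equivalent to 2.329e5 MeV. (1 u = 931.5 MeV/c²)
m = E/c² = 250 u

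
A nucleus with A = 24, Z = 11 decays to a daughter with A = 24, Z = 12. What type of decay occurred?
ΔA = 0, ΔZ = +1 ⇒ beta-minus decay (β⁻)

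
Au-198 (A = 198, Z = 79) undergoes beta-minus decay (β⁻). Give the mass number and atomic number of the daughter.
Daughter: A = 198, Z = 80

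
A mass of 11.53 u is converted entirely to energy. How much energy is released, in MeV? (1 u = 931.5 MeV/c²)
E = mc² = 10740 MeV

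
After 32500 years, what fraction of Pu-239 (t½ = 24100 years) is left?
N/N₀ = (1/2)^(t/t½) = 0.3927 = 39.3%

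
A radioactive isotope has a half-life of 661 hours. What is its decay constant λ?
λ = ln(2)/t½ = 0.001049 hour⁻¹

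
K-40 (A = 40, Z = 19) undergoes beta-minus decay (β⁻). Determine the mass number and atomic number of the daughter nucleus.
Daughter: A = 40, Z = 20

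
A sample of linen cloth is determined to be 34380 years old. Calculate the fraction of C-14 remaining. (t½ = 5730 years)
N/N₀ = (1/2)^(t/t½) = 0.01562 = 1.56%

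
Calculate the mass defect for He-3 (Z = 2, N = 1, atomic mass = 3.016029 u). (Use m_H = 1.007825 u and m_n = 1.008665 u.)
Δm = Z·m_H + N·m_n − M = 0.008286 u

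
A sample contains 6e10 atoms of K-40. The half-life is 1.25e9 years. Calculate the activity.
A = λN = 33.27 decays/year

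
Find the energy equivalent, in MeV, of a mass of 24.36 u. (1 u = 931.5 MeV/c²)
E = mc² = 22690 MeV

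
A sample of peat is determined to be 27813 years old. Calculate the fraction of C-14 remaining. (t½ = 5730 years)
N/N₀ = (1/2)^(t/t½) = 0.03458 = 3.46%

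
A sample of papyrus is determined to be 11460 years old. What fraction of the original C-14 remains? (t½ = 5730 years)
N/N₀ = (1/2)^(t/t½) = 0.25 = 25%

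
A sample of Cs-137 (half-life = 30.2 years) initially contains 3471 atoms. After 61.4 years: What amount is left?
N = N₀(1/2)^(t/t½) = 848.1 atoms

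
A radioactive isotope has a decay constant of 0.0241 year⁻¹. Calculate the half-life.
t½ = ln(2)/λ = 28.76 years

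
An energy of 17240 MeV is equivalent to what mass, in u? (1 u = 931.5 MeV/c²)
m = E/c² = 18.51 u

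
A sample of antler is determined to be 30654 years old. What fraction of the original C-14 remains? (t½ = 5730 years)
N/N₀ = (1/2)^(t/t½) = 0.02452 = 2.45%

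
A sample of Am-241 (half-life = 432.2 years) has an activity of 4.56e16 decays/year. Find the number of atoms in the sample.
N = A/λ = 2.843e19 atoms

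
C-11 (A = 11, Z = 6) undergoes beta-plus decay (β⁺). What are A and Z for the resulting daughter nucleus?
Daughter: A = 11, Z = 5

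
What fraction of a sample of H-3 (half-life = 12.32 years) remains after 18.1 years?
N/N₀ = (1/2)^(t/t½) = 0.3612 = 36.1%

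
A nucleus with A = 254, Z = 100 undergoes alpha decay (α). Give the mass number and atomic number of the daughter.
Daughter: A = 250, Z = 98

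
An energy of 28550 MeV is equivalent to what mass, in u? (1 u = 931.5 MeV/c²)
m = E/c² = 30.65 u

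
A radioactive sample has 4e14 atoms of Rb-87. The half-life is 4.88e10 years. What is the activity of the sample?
A = λN = 5682 decays/year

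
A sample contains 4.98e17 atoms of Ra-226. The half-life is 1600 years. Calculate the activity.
A = λN = 2.157e14 decays/year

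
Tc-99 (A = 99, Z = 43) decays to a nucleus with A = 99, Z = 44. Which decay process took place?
ΔA = 0, ΔZ = +1 ⇒ beta-minus decay (β⁻)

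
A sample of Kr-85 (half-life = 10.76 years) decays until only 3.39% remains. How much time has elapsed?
t = t½ × log₂(N₀/N) = 52.54 years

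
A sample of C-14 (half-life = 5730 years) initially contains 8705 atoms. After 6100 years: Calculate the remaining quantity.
N = N₀(1/2)^(t/t½) = 4162 atoms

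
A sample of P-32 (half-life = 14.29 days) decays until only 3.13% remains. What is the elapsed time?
t = t½ × log₂(N₀/N) = 71.42 days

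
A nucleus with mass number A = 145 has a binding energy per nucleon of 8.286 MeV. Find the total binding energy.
B.E. = 8.286 × 145 = 1201 MeV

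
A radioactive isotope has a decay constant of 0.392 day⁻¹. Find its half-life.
t½ = ln(2)/λ = 1.768 days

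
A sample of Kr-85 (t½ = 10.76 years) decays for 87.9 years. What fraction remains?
N/N₀ = (1/2)^(t/t½) = 0.003474 = 0.347%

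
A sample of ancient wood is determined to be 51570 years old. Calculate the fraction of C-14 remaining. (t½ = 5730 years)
N/N₀ = (1/2)^(t/t½) = 0.001953 = 0.195%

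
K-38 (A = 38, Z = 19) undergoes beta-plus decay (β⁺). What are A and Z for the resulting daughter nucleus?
Daughter: A = 38, Z = 18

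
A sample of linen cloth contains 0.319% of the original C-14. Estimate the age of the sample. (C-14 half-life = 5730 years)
Age = t½ × log₂(1/ratio) = 47510 years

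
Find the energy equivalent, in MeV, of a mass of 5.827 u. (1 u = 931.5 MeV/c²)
E = mc² = 5428 MeV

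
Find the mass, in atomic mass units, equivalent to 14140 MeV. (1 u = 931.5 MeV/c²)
m = E/c² = 15.18 u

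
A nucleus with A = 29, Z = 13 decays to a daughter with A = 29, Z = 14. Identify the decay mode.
ΔA = 0, ΔZ = +1 ⇒ beta-minus decay (β⁻)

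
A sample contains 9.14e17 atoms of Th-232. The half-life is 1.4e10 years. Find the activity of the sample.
A = λN = 4.525e7 decays/year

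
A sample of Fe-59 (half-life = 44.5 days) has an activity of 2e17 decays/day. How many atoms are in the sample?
N = A/λ = 1.284e19 atoms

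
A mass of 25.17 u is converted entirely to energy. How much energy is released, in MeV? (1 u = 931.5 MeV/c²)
E = mc² = 23450 MeV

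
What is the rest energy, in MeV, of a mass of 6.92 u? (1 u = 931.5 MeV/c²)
E = mc² = 6446 MeV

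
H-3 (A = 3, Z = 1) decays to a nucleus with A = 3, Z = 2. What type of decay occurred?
ΔA = 0, ΔZ = +1 ⇒ beta-minus decay (β⁻)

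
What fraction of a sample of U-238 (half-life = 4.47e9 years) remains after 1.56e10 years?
N/N₀ = (1/2)^(t/t½) = 0.08901 = 8.9%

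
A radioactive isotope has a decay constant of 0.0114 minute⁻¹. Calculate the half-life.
t½ = ln(2)/λ = 60.8 minutes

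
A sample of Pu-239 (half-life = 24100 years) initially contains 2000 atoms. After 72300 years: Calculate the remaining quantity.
N = N₀(1/2)^(t/t½) = 250 atoms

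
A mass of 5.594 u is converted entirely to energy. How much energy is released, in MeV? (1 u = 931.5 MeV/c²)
E = mc² = 5211 MeV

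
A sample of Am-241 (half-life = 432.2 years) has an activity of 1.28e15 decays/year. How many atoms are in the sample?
N = A/λ = 7.981e17 atoms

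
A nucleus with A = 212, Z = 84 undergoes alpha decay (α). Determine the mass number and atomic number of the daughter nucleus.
Daughter: A = 208, Z = 82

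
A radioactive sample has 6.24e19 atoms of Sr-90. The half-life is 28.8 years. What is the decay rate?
A = λN = 1.502e18 decays/year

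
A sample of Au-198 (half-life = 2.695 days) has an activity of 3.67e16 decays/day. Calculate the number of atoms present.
N = A/λ = 1.427e17 atoms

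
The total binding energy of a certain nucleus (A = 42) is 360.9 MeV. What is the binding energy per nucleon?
B.E./A = 360.9/42 = 8.593 MeV/nucleon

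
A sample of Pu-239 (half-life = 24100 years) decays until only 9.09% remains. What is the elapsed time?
t = t½ × log₂(N₀/N) = 83380 years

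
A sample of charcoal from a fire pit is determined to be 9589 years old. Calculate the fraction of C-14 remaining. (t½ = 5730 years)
N/N₀ = (1/2)^(t/t½) = 0.3135 = 31.3%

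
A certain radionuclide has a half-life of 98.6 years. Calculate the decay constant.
λ = ln(2)/t½ = 0.00703 year⁻¹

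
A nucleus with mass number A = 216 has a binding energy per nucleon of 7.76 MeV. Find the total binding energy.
B.E. = 7.76 × 216 = 1676 MeV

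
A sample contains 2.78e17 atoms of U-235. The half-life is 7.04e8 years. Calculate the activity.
A = λN = 2.737e8 decays/year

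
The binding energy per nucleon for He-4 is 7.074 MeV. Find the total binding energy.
B.E. = 7.074 × 4 = 28.3 MeV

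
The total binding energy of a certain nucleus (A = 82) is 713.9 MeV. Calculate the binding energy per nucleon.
B.E./A = 713.9/82 = 8.706 MeV/nucleon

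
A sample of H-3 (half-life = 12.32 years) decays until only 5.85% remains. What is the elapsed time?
t = t½ × log₂(N₀/N) = 50.46 years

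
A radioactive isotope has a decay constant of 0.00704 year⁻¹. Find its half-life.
t½ = ln(2)/λ = 98.46 years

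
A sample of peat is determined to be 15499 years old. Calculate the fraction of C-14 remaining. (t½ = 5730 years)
N/N₀ = (1/2)^(t/t½) = 0.1534 = 15.3%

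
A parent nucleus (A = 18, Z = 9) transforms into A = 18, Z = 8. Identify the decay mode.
ΔA = 0, ΔZ = -1 ⇒ beta-plus decay (β⁺) or electron capture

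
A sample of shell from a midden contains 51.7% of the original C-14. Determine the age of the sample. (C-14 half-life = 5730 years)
Age = t½ × log₂(1/ratio) = 5454 years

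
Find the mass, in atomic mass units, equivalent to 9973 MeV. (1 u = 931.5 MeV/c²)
m = E/c² = 10.71 u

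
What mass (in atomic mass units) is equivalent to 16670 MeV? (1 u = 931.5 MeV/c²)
m = E/c² = 17.9 u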